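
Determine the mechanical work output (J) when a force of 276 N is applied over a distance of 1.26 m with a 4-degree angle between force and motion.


W = F * d * cos(theta)
theta = 4 deg = 0.0698 rad
cos(theta) = 0.9976
W = 276 * 1.26 * 0.9976
W = 346.9129


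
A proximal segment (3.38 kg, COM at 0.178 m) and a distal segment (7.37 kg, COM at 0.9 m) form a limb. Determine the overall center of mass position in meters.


COM = (m1*x1 + m2*x2) / (m1 + m2)
COM = (3.38*0.178 + 7.37*0.9) / (3.38 + 7.37)
Numerator = 7.2346
Denominator = 10.7500
COM = 0.6730


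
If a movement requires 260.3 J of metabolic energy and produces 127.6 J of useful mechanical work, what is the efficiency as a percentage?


eta = (W_mech / E_meta) * 100
eta = (127.6 / 260.3) * 100
ratio = 0.4902
eta = 49.0204


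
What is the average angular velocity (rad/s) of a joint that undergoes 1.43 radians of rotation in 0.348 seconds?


omega = delta_theta / delta_t
omega = 1.43 / 0.348
omega = 4.1092


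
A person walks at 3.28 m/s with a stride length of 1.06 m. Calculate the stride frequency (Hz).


f = v / stride_length
f = 3.28 / 1.06
f = 3.0943


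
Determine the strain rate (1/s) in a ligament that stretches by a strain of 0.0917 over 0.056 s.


strain_rate = delta_strain / delta_t
strain_rate = 0.0917 / 0.056
strain_rate = 1.6375


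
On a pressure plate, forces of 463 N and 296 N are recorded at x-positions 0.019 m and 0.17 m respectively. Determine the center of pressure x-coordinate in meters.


COP_x = (F1*x1 + F2*x2) / (F1 + F2)
COP_x = (463*0.019 + 296*0.17) / (463 + 296)
Numerator = 59.1170
Denominator = 759
COP_x = 0.0779


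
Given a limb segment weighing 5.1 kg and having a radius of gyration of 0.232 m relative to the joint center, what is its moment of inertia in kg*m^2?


I = m * k^2
I = 5.1 * 0.232^2
k^2 = 0.0538
I = 0.2745


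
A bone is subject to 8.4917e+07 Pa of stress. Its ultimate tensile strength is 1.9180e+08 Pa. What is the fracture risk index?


FRI = applied / ultimate
FRI = 8.4917e+07 / 1.9180e+08
FRI = 0.4427


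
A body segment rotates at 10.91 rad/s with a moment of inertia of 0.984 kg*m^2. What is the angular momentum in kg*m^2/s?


L = I * omega
L = 0.984 * 10.91
L = 10.7354


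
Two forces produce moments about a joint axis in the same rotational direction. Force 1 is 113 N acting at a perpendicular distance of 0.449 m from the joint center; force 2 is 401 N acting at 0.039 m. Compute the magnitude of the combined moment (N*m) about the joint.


M = F1 * d1 + F2 * d2
M = 113 * 0.449 + 401 * 0.039
M = 50.7370 + 15.6390
M = 66.3760


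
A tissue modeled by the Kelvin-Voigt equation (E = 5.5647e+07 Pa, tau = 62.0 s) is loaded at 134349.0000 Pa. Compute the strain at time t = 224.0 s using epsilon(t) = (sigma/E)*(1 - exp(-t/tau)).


epsilon(t) = (sigma/E) * (1 - exp(-t/tau))
sigma/E = 134349.0000 / 5.5647e+07 = 0.0024
exp(-t/tau) = exp(-224.0 / 62.0) = 0.0270
epsilon = 0.0024 * (1 - 0.0270)
epsilon = 0.0023


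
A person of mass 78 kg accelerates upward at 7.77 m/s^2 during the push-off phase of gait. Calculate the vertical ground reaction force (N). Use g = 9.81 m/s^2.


GRF = m * (g + a)
GRF = 78 * (9.81 + 7.77)
GRF = 78 * 17.5800
GRF = 1371.2400


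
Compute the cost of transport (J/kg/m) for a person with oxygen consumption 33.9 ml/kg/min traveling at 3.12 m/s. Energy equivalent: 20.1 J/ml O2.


Power per kg = VO2 * 20.1 / 60
Power per kg = 33.9 * 20.1 / 60 = 11.3565 W/kg
Cost = power_per_kg / speed
Cost = 11.3565 / 3.12
Cost = 3.6399


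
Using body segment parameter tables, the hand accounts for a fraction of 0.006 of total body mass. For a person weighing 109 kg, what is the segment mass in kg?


m_segment = body_mass * fraction
m_segment = 109 * 0.006
m_segment = 0.6540


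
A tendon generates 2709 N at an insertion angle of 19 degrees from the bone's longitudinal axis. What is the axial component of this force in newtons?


F_eff = F_tendon * cos(theta)
theta = 19 deg = 0.3316 rad
cos(theta) = 0.9455
F_eff = 2709 * 0.9455
F_eff = 2561.4098


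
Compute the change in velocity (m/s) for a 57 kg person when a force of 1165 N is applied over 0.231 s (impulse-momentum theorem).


J = F * dt = 1165 * 0.231 = 269.1150 N*s
delta_v = J / m
delta_v = 269.1150 / 57
delta_v = 4.7213


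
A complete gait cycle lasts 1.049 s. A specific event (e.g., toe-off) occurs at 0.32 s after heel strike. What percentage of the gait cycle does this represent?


pct = (event_time / cycle_time) * 100
pct = (0.32 / 1.049) * 100
ratio = 0.3051
pct = 30.5052


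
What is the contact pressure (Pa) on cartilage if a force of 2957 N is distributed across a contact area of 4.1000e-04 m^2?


P = F / A
P = 2957 / 4.1000e-04
P = 7.2122e+06


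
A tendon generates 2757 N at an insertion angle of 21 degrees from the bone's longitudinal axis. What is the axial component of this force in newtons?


F_eff = F_tendon * cos(theta)
theta = 21 deg = 0.3665 rad
cos(theta) = 0.9336
F_eff = 2757 * 0.9336
F_eff = 2573.8812


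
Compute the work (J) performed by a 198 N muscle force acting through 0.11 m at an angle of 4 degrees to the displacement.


W = F * d * cos(theta)
theta = 4 deg = 0.0698 rad
cos(theta) = 0.9976
W = 198 * 0.11 * 0.9976
W = 21.7269


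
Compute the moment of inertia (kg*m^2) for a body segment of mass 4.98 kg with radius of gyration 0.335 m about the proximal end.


I = m * k^2
I = 4.98 * 0.335^2
k^2 = 0.1122
I = 0.5589


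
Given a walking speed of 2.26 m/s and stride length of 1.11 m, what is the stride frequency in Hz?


f = v / stride_length
f = 2.26 / 1.11
f = 2.0360


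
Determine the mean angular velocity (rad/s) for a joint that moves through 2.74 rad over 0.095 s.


omega = delta_theta / delta_t
omega = 2.74 / 0.095
omega = 28.8421


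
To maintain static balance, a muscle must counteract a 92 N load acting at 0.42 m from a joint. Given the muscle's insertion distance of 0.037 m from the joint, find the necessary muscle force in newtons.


F_muscle = W * d_load / d_muscle
F_muscle = 92 * 0.42 / 0.037
Numerator = 38.6400
F_muscle = 1044.3243


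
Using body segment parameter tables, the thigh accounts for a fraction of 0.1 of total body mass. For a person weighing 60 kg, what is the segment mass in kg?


m_segment = body_mass * fraction
m_segment = 60 * 0.1
m_segment = 6.0000


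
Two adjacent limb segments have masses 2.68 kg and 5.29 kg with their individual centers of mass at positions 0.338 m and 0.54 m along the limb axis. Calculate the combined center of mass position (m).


COM = (m1*x1 + m2*x2) / (m1 + m2)
COM = (2.68*0.338 + 5.29*0.54) / (2.68 + 5.29)
Numerator = 3.7624
Denominator = 7.9700
COM = 0.4721


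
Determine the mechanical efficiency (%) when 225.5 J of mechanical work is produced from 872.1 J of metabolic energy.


eta = (W_mech / E_meta) * 100
eta = (225.5 / 872.1) * 100
ratio = 0.2586
eta = 25.8571


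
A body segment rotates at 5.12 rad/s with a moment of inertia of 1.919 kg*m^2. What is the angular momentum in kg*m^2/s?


L = I * omega
L = 1.919 * 5.12
L = 9.8253


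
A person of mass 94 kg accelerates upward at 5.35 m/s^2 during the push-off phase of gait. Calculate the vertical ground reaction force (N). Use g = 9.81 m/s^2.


GRF = m * (g + a)
GRF = 94 * (9.81 + 5.35)
GRF = 94 * 15.1600
GRF = 1425.0400


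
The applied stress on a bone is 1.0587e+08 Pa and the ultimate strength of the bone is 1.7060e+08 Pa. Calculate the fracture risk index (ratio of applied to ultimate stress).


FRI = applied / ultimate
FRI = 1.0587e+08 / 1.7060e+08
FRI = 0.6206


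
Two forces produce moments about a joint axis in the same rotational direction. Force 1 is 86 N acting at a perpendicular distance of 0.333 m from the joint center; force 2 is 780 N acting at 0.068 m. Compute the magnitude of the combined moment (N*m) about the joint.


M = F1 * d1 + F2 * d2
M = 86 * 0.333 + 780 * 0.068
M = 28.6380 + 53.0400
M = 81.6780


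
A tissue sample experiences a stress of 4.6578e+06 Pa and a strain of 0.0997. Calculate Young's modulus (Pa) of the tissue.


E = stress / strain
E = 4.6578e+06 / 0.0997
E = 4.6718e+07


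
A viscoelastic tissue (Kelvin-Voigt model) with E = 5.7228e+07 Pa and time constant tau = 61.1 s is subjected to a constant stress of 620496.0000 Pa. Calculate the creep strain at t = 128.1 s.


epsilon(t) = (sigma/E) * (1 - exp(-t/tau))
sigma/E = 620496.0000 / 5.7228e+07 = 0.0108
exp(-t/tau) = exp(-128.1 / 61.1) = 0.1229
epsilon = 0.0108 * (1 - 0.1229)
epsilon = 0.0095


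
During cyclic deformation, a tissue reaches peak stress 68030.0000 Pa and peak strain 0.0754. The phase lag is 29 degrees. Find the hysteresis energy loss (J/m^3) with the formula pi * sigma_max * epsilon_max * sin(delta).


E_loss = pi * sigma_max * epsilon_max * sin(delta)
delta = 29 deg = 0.5061 rad
sin(delta) = 0.4848
E_loss = pi * 68030.0000 * 0.0754 * 0.4848
E_loss = 7812.5520


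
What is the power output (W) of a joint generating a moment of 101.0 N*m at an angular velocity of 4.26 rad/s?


P = M * omega
P = 101.0 * 4.26
P = 430.2600


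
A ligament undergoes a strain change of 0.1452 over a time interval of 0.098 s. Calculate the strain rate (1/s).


strain_rate = delta_strain / delta_t
strain_rate = 0.1452 / 0.098
strain_rate = 1.4816


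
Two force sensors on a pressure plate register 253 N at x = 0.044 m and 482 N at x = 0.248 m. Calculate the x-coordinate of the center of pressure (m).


COP_x = (F1*x1 + F2*x2) / (F1 + F2)
COP_x = (253*0.044 + 482*0.248) / (253 + 482)
Numerator = 130.6680
Denominator = 735
COP_x = 0.1778


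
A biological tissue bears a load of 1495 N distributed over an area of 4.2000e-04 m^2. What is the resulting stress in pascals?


stress = F / A
stress = 1495 / 4.2000e-04
stress = 3.5595e+06


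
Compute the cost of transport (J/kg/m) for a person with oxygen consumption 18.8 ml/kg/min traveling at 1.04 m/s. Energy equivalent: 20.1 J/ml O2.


Power per kg = VO2 * 20.1 / 60
Power per kg = 18.8 * 20.1 / 60 = 6.2980 W/kg
Cost = power_per_kg / speed
Cost = 6.2980 / 1.04
Cost = 6.0558


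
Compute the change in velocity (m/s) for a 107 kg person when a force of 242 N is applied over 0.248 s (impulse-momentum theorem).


J = F * dt = 242 * 0.248 = 60.0160 N*s
delta_v = J / m
delta_v = 60.0160 / 107
delta_v = 0.5609


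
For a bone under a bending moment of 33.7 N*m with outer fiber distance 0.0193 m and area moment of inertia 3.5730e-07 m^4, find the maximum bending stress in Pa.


sigma = M * c / I
sigma = 33.7 * 0.0193 / 3.5730e-07
M * c = 0.6504
sigma = 1.8203e+06


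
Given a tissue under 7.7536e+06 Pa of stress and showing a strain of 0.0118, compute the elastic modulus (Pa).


E = stress / strain
E = 7.7536e+06 / 0.0118
E = 6.5708e+08


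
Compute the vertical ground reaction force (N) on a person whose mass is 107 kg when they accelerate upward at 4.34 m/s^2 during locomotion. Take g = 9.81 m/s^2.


GRF = m * (g + a)
GRF = 107 * (9.81 + 4.34)
GRF = 107 * 14.1500
GRF = 1514.0500


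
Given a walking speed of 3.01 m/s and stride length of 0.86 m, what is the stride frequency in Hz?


f = v / stride_length
f = 3.01 / 0.86
f = 3.5000


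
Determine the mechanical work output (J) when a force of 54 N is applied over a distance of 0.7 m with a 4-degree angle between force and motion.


W = F * d * cos(theta)
theta = 4 deg = 0.0698 rad
cos(theta) = 0.9976
W = 54 * 0.7 * 0.9976
W = 37.7079


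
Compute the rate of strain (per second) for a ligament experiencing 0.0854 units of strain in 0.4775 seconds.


strain_rate = delta_strain / delta_t
strain_rate = 0.0854 / 0.4775
strain_rate = 0.1788


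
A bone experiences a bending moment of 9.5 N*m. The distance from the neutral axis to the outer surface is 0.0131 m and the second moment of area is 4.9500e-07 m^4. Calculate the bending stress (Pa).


sigma = M * c / I
sigma = 9.5 * 0.0131 / 4.9500e-07
M * c = 0.1245
sigma = 251414.1414


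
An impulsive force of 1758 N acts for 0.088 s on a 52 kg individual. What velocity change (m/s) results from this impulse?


J = F * dt = 1758 * 0.088 = 154.7040 N*s
delta_v = J / m
delta_v = 154.7040 / 52
delta_v = 2.9751


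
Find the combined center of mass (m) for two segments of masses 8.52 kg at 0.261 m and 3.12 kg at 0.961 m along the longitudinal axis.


COM = (m1*x1 + m2*x2) / (m1 + m2)
COM = (8.52*0.261 + 3.12*0.961) / (8.52 + 3.12)
Numerator = 5.2220
Denominator = 11.6400
COM = 0.4486


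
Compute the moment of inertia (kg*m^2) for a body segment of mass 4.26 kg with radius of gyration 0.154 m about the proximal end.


I = m * k^2
I = 4.26 * 0.154^2
k^2 = 0.0237
I = 0.1010


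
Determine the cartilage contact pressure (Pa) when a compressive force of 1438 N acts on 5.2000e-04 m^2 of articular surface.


P = F / A
P = 1438 / 5.2000e-04
P = 2.7654e+06


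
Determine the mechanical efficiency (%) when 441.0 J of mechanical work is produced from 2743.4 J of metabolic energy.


eta = (W_mech / E_meta) * 100
eta = (441.0 / 2743.4) * 100
ratio = 0.1607
eta = 16.0749


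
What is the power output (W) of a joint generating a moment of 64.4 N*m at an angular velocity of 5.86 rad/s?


P = M * omega
P = 64.4 * 5.86
P = 377.3840


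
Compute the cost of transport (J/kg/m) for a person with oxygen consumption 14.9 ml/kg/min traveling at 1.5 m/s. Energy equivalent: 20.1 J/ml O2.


Power per kg = VO2 * 20.1 / 60
Power per kg = 14.9 * 20.1 / 60 = 4.9915 W/kg
Cost = power_per_kg / speed
Cost = 4.9915 / 1.5
Cost = 3.3277


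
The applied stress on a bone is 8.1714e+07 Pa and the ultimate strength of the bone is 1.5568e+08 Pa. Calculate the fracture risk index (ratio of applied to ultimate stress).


FRI = applied / ultimate
FRI = 8.1714e+07 / 1.5568e+08
FRI = 0.5249


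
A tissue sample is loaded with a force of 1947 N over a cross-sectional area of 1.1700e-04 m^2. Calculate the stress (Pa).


stress = F / A
stress = 1947 / 1.1700e-04
stress = 1.6641e+07


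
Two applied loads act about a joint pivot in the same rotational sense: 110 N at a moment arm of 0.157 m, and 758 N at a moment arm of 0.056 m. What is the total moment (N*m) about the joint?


M = F1 * d1 + F2 * d2
M = 110 * 0.157 + 758 * 0.056
M = 17.2700 + 42.4480
M = 59.7180


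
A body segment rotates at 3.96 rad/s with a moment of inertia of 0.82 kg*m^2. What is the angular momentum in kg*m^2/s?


L = I * omega
L = 0.82 * 3.96
L = 3.2472


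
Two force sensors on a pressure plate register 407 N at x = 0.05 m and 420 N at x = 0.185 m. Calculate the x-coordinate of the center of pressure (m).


COP_x = (F1*x1 + F2*x2) / (F1 + F2)
COP_x = (407*0.05 + 420*0.185) / (407 + 420)
Numerator = 98.0500
Denominator = 827
COP_x = 0.1186


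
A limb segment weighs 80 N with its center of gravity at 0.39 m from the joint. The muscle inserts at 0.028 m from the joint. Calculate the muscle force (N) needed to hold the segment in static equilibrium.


F_muscle = W * d_load / d_muscle
F_muscle = 80 * 0.39 / 0.028
Numerator = 31.2000
F_muscle = 1114.2857


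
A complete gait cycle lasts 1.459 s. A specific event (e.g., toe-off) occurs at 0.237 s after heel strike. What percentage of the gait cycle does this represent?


pct = (event_time / cycle_time) * 100
pct = (0.237 / 1.459) * 100
ratio = 0.1624
pct = 16.2440


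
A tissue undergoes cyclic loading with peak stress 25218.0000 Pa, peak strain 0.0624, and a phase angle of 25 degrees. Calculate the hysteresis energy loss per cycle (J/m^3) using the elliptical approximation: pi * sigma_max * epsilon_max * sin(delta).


E_loss = pi * sigma_max * epsilon_max * sin(delta)
delta = 25 deg = 0.4363 rad
sin(delta) = 0.4226
E_loss = pi * 25218.0000 * 0.0624 * 0.4226
E_loss = 2089.2642


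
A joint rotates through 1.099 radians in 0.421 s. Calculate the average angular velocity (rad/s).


omega = delta_theta / delta_t
omega = 1.099 / 0.421
omega = 2.6105


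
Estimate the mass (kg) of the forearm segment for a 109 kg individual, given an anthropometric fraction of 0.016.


m_segment = body_mass * fraction
m_segment = 109 * 0.016
m_segment = 1.7440


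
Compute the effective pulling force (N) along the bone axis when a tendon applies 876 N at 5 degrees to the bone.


F_eff = F_tendon * cos(theta)
theta = 5 deg = 0.0873 rad
cos(theta) = 0.9962
F_eff = 876 * 0.9962
F_eff = 872.6666


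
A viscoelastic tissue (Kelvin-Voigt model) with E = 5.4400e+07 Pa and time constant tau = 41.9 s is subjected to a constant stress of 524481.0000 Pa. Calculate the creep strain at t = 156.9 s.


epsilon(t) = (sigma/E) * (1 - exp(-t/tau))
sigma/E = 524481.0000 / 5.4400e+07 = 0.0096
exp(-t/tau) = exp(-156.9 / 41.9) = 0.0236
epsilon = 0.0096 * (1 - 0.0236)
epsilon = 0.0094


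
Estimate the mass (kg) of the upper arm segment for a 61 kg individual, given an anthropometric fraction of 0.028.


m_segment = body_mass * fraction
m_segment = 61 * 0.028
m_segment = 1.7080


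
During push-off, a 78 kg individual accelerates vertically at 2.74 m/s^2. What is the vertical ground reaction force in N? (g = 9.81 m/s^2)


GRF = m * (g + a)
GRF = 78 * (9.81 + 2.74)
GRF = 78 * 12.5500
GRF = 978.9000


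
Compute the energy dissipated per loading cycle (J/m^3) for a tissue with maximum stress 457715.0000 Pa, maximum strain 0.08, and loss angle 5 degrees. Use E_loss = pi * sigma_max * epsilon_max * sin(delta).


E_loss = pi * sigma_max * epsilon_max * sin(delta)
delta = 5 deg = 0.0873 rad
sin(delta) = 0.0872
E_loss = pi * 457715.0000 * 0.08 * 0.0872
E_loss = 10026.0765


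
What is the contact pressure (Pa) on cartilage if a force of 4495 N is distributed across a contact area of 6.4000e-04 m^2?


P = F / A
P = 4495 / 6.4000e-04
P = 7.0234e+06


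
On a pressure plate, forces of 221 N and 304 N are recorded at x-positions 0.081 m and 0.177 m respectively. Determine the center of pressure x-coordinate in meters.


COP_x = (F1*x1 + F2*x2) / (F1 + F2)
COP_x = (221*0.081 + 304*0.177) / (221 + 304)
Numerator = 71.7090
Denominator = 525
COP_x = 0.1366


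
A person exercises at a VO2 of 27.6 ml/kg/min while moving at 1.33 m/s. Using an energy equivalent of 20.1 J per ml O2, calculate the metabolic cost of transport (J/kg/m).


Power per kg = VO2 * 20.1 / 60
Power per kg = 27.6 * 20.1 / 60 = 9.2460 W/kg
Cost = power_per_kg / speed
Cost = 9.2460 / 1.33
Cost = 6.9519


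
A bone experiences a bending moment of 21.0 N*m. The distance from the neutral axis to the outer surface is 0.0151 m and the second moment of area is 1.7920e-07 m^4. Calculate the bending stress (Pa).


sigma = M * c / I
sigma = 21.0 * 0.0151 / 1.7920e-07
M * c = 0.3171
sigma = 1.7695e+06


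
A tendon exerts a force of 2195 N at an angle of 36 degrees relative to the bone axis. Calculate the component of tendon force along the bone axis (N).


F_eff = F_tendon * cos(theta)
theta = 36 deg = 0.6283 rad
cos(theta) = 0.8090
F_eff = 2195 * 0.8090
F_eff = 1775.7923


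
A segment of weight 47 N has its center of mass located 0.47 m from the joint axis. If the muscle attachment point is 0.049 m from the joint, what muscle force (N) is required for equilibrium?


F_muscle = W * d_load / d_muscle
F_muscle = 47 * 0.47 / 0.049
Numerator = 22.0900
F_muscle = 450.8163


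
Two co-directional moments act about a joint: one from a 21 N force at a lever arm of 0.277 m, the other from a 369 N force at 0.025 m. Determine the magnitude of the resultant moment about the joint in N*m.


M = F1 * d1 + F2 * d2
M = 21 * 0.277 + 369 * 0.025
M = 5.8170 + 9.2250
M = 15.0420


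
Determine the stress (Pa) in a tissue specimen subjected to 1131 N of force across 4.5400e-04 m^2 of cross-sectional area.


stress = F / A
stress = 1131 / 4.5400e-04
stress = 2.4912e+06


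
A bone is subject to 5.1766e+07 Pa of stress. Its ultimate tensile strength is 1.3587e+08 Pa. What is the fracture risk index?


FRI = applied / ultimate
FRI = 5.1766e+07 / 1.3587e+08
FRI = 0.3810


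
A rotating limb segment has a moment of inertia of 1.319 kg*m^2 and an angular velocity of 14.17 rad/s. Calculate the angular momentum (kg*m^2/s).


L = I * omega
L = 1.319 * 14.17
L = 18.6902


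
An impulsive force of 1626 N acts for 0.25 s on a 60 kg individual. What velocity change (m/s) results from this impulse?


J = F * dt = 1626 * 0.25 = 406.5000 N*s
delta_v = J / m
delta_v = 406.5000 / 60
delta_v = 6.7750


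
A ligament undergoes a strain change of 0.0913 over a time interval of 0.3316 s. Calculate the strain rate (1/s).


strain_rate = delta_strain / delta_t
strain_rate = 0.0913 / 0.3316
strain_rate = 0.2753


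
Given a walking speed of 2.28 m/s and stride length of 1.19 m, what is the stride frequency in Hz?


f = v / stride_length
f = 2.28 / 1.19
f = 1.9160


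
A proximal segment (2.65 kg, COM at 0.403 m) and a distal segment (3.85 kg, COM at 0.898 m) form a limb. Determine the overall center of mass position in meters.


COM = (m1*x1 + m2*x2) / (m1 + m2)
COM = (2.65*0.403 + 3.85*0.898) / (2.65 + 3.85)
Numerator = 4.5252
Denominator = 6.5000
COM = 0.6962


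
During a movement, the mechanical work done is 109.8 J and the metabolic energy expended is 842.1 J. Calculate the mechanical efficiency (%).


eta = (W_mech / E_meta) * 100
eta = (109.8 / 842.1) * 100
ratio = 0.1304
eta = 13.0388


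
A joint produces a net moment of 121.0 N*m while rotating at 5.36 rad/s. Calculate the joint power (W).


P = M * omega
P = 121.0 * 5.36
P = 648.5600


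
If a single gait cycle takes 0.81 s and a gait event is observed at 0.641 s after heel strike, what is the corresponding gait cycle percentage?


pct = (event_time / cycle_time) * 100
pct = (0.641 / 0.81) * 100
ratio = 0.7914
pct = 79.1358


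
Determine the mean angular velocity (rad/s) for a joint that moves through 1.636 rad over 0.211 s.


omega = delta_theta / delta_t
omega = 1.636 / 0.211
omega = 7.7536


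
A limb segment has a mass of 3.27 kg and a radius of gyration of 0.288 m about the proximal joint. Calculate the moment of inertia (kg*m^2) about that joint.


I = m * k^2
I = 3.27 * 0.288^2
k^2 = 0.0829
I = 0.2712


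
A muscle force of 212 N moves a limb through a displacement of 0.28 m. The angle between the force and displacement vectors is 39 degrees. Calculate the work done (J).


W = F * d * cos(theta)
theta = 39 deg = 0.6807 rad
cos(theta) = 0.7771
W = 212 * 0.28 * 0.7771
W = 46.1314


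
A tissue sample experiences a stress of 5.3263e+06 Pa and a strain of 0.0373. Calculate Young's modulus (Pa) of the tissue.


E = stress / strain
E = 5.3263e+06 / 0.0373
E = 1.4280e+08


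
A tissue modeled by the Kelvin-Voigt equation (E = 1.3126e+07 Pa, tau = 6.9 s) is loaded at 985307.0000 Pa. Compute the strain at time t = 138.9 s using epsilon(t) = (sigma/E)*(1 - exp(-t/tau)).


epsilon(t) = (sigma/E) * (1 - exp(-t/tau))
sigma/E = 985307.0000 / 1.3126e+07 = 0.0751
exp(-t/tau) = exp(-138.9 / 6.9) = 1.8091e-09
epsilon = 0.0751 * (1 - 1.8091e-09)
epsilon = 0.0751


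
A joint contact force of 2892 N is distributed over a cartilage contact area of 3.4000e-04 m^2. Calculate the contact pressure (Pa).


P = F / A
P = 2892 / 3.4000e-04
P = 8.5059e+06


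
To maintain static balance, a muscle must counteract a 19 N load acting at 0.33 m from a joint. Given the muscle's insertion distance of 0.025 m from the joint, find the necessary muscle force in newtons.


F_muscle = W * d_load / d_muscle
F_muscle = 19 * 0.33 / 0.025
Numerator = 6.2700
F_muscle = 250.8000


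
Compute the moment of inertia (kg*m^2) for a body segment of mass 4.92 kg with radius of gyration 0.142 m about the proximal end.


I = m * k^2
I = 4.92 * 0.142^2
k^2 = 0.0202
I = 0.0992


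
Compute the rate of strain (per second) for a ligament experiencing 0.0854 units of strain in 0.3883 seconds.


strain_rate = delta_strain / delta_t
strain_rate = 0.0854 / 0.3883
strain_rate = 0.2199


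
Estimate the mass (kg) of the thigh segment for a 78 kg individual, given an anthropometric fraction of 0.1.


m_segment = body_mass * fraction
m_segment = 78 * 0.1
m_segment = 7.8000


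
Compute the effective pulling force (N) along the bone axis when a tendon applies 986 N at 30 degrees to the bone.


F_eff = F_tendon * cos(theta)
theta = 30 deg = 0.5236 rad
cos(theta) = 0.8660
F_eff = 986 * 0.8660
F_eff = 853.9010


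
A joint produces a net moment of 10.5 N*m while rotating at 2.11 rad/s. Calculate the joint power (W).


P = M * omega
P = 10.5 * 2.11
P = 22.1550


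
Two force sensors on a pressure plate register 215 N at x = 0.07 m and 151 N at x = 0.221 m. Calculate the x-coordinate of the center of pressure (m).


COP_x = (F1*x1 + F2*x2) / (F1 + F2)
COP_x = (215*0.07 + 151*0.221) / (215 + 151)
Numerator = 48.4210
Denominator = 366
COP_x = 0.1323


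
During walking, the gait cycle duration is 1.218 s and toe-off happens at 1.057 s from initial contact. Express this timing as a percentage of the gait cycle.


pct = (event_time / cycle_time) * 100
pct = (1.057 / 1.218) * 100
ratio = 0.8678
pct = 86.7816


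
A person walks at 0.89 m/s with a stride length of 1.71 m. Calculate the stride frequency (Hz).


f = v / stride_length
f = 0.89 / 1.71
f = 0.5205


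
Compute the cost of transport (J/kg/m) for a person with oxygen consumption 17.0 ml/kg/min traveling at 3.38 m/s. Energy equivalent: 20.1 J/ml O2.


Power per kg = VO2 * 20.1 / 60
Power per kg = 17.0 * 20.1 / 60 = 5.6950 W/kg
Cost = power_per_kg / speed
Cost = 5.6950 / 3.38
Cost = 1.6849


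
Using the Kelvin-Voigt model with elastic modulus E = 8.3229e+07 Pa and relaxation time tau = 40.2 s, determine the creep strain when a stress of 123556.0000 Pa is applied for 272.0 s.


epsilon(t) = (sigma/E) * (1 - exp(-t/tau))
sigma/E = 123556.0000 / 8.3229e+07 = 0.0015
exp(-t/tau) = exp(-272.0 / 40.2) = 0.0012
epsilon = 0.0015 * (1 - 0.0012)
epsilon = 0.0015


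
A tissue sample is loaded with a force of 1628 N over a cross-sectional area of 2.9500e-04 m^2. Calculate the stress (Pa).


stress = F / A
stress = 1628 / 2.9500e-04
stress = 5.5186e+06


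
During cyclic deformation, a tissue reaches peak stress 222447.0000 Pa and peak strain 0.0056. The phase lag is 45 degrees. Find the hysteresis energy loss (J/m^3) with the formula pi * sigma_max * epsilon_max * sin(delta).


E_loss = pi * sigma_max * epsilon_max * sin(delta)
delta = 45 deg = 0.7854 rad
sin(delta) = 0.7071
E_loss = pi * 222447.0000 * 0.0056 * 0.7071
E_loss = 2767.2567


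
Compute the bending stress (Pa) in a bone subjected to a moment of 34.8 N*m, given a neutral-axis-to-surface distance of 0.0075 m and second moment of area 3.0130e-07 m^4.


sigma = M * c / I
sigma = 34.8 * 0.0075 / 3.0130e-07
M * c = 0.2610
sigma = 866246.2662


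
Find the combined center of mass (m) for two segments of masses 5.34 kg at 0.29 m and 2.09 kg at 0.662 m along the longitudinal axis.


COM = (m1*x1 + m2*x2) / (m1 + m2)
COM = (5.34*0.29 + 2.09*0.662) / (5.34 + 2.09)
Numerator = 2.9322
Denominator = 7.4300
COM = 0.3946


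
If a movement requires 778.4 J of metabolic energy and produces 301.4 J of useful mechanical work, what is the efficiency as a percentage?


eta = (W_mech / E_meta) * 100
eta = (301.4 / 778.4) * 100
ratio = 0.3872
eta = 38.7205


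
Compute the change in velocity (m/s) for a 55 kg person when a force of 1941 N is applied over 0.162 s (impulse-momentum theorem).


J = F * dt = 1941 * 0.162 = 314.4420 N*s
delta_v = J / m
delta_v = 314.4420 / 55
delta_v = 5.7171


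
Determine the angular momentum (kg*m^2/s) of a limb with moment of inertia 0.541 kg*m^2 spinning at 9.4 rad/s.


L = I * omega
L = 0.541 * 9.4
L = 5.0854


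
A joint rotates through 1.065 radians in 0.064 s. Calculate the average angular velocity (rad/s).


omega = delta_theta / delta_t
omega = 1.065 / 0.064
omega = 16.6406


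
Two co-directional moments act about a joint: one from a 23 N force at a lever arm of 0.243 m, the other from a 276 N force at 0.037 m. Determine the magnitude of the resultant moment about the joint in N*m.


M = F1 * d1 + F2 * d2
M = 23 * 0.243 + 276 * 0.037
M = 5.5890 + 10.2120
M = 15.8010


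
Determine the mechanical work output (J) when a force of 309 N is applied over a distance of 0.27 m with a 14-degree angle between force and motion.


W = F * d * cos(theta)
theta = 14 deg = 0.2443 rad
cos(theta) = 0.9703
W = 309 * 0.27 * 0.9703
W = 80.9518


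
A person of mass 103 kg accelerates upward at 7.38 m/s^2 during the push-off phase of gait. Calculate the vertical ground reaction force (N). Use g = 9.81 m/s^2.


GRF = m * (g + a)
GRF = 103 * (9.81 + 7.38)
GRF = 103 * 17.1900
GRF = 1770.5700


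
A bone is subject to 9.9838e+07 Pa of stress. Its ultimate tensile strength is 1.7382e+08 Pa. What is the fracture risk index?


FRI = applied / ultimate
FRI = 9.9838e+07 / 1.7382e+08
FRI = 0.5744


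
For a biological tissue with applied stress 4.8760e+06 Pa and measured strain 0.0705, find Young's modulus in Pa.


E = stress / strain
E = 4.8760e+06 / 0.0705
E = 6.9163e+07


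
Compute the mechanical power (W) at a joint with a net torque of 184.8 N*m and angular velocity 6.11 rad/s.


P = M * omega
P = 184.8 * 6.11
P = 1129.1280


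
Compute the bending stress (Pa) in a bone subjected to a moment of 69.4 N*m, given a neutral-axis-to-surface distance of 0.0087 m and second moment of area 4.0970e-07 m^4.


sigma = M * c / I
sigma = 69.4 * 0.0087 / 4.0970e-07
M * c = 0.6038
sigma = 1.4737e+06


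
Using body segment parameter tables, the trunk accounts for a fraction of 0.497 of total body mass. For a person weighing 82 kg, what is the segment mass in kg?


m_segment = body_mass * fraction
m_segment = 82 * 0.497
m_segment = 40.7540


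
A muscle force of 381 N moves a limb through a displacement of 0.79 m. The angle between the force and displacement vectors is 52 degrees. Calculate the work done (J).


W = F * d * cos(theta)
theta = 52 deg = 0.9076 rad
cos(theta) = 0.6157
W = 381 * 0.79 * 0.6157
W = 185.3079


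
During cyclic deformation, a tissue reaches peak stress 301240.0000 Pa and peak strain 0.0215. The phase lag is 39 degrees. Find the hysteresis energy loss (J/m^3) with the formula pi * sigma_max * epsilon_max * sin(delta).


E_loss = pi * sigma_max * epsilon_max * sin(delta)
delta = 39 deg = 0.6807 rad
sin(delta) = 0.6293
E_loss = pi * 301240.0000 * 0.0215 * 0.6293
E_loss = 12804.7993


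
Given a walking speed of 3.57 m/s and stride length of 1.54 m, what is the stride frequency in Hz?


f = v / stride_length
f = 3.57 / 1.54
f = 2.3182


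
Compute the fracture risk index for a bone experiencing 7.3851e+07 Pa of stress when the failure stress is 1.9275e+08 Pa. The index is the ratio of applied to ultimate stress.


FRI = applied / ultimate
FRI = 7.3851e+07 / 1.9275e+08
FRI = 0.3831


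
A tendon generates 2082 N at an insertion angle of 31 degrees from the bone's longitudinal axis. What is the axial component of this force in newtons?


F_eff = F_tendon * cos(theta)
theta = 31 deg = 0.5411 rad
cos(theta) = 0.8572
F_eff = 2082 * 0.8572
F_eff = 1784.6223


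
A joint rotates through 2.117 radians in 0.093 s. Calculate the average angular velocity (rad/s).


omega = delta_theta / delta_t
omega = 2.117 / 0.093
omega = 22.7634


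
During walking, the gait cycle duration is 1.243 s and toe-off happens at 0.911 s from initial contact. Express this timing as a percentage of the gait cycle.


pct = (event_time / cycle_time) * 100
pct = (0.911 / 1.243) * 100
ratio = 0.7329
pct = 73.2904


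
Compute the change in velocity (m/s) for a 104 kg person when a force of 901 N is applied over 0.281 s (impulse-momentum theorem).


J = F * dt = 901 * 0.281 = 253.1810 N*s
delta_v = J / m
delta_v = 253.1810 / 104
delta_v = 2.4344


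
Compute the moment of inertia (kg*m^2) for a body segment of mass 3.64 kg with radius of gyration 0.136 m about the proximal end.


I = m * k^2
I = 3.64 * 0.136^2
k^2 = 0.0185
I = 0.0673


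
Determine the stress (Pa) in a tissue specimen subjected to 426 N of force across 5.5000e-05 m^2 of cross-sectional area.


stress = F / A
stress = 426 / 5.5000e-05
stress = 7.7455e+06


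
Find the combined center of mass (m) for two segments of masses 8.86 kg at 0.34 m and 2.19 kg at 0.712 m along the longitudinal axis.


COM = (m1*x1 + m2*x2) / (m1 + m2)
COM = (8.86*0.34 + 2.19*0.712) / (8.86 + 2.19)
Numerator = 4.5717
Denominator = 11.0500
COM = 0.4137


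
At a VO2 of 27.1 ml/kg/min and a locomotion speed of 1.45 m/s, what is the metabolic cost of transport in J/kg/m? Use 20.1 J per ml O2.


Power per kg = VO2 * 20.1 / 60
Power per kg = 27.1 * 20.1 / 60 = 9.0785 W/kg
Cost = power_per_kg / speed
Cost = 9.0785 / 1.45
Cost = 6.2610


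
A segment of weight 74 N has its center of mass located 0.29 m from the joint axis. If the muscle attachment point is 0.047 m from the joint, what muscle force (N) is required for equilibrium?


F_muscle = W * d_load / d_muscle
F_muscle = 74 * 0.29 / 0.047
Numerator = 21.4600
F_muscle = 456.5957


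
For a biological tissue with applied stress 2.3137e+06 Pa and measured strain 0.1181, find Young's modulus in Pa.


E = stress / strain
E = 2.3137e+06 / 0.1181
E = 1.9591e+07


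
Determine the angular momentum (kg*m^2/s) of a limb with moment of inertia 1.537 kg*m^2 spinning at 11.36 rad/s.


L = I * omega
L = 1.537 * 11.36
L = 17.4603


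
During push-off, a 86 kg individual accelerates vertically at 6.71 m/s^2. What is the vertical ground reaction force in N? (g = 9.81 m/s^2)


GRF = m * (g + a)
GRF = 86 * (9.81 + 6.71)
GRF = 86 * 16.5200
GRF = 1420.7200


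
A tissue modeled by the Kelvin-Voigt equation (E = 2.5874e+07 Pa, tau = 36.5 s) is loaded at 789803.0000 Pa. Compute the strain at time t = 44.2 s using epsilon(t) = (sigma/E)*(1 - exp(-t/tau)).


epsilon(t) = (sigma/E) * (1 - exp(-t/tau))
sigma/E = 789803.0000 / 2.5874e+07 = 0.0305
exp(-t/tau) = exp(-44.2 / 36.5) = 0.2979
epsilon = 0.0305 * (1 - 0.2979)
epsilon = 0.0214


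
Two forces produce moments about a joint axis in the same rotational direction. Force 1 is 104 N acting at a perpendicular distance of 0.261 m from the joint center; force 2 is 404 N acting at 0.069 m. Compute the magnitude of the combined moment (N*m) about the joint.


M = F1 * d1 + F2 * d2
M = 104 * 0.261 + 404 * 0.069
M = 27.1440 + 27.8760
M = 55.0200


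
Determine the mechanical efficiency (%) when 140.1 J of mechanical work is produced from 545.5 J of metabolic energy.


eta = (W_mech / E_meta) * 100
eta = (140.1 / 545.5) * 100
ratio = 0.2568
eta = 25.6829


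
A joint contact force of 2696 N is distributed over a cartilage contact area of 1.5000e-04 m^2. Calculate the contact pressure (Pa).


P = F / A
P = 2696 / 1.5000e-04
P = 1.7973e+07


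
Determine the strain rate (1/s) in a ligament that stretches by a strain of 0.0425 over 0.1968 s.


strain_rate = delta_strain / delta_t
strain_rate = 0.0425 / 0.1968
strain_rate = 0.2160


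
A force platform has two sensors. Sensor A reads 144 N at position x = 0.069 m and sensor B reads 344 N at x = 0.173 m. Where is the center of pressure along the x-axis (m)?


COP_x = (F1*x1 + F2*x2) / (F1 + F2)
COP_x = (144*0.069 + 344*0.173) / (144 + 344)
Numerator = 69.4480
Denominator = 488
COP_x = 0.1423


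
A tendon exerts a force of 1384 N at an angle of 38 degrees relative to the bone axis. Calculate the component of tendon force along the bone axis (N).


F_eff = F_tendon * cos(theta)
theta = 38 deg = 0.6632 rad
cos(theta) = 0.7880
F_eff = 1384 * 0.7880
F_eff = 1090.6069


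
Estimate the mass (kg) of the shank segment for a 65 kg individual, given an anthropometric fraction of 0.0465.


m_segment = body_mass * fraction
m_segment = 65 * 0.0465
m_segment = 3.0225


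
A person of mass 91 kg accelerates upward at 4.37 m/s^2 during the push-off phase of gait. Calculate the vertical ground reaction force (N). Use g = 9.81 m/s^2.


GRF = m * (g + a)
GRF = 91 * (9.81 + 4.37)
GRF = 91 * 14.1800
GRF = 1290.3800


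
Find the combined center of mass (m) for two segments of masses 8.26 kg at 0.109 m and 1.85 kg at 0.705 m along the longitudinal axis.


COM = (m1*x1 + m2*x2) / (m1 + m2)
COM = (8.26*0.109 + 1.85*0.705) / (8.26 + 1.85)
Numerator = 2.2046
Denominator = 10.1100
COM = 0.2181


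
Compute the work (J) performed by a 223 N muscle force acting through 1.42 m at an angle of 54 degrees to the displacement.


W = F * d * cos(theta)
theta = 54 deg = 0.9425 rad
cos(theta) = 0.5878
W = 223 * 1.42 * 0.5878
W = 186.1281


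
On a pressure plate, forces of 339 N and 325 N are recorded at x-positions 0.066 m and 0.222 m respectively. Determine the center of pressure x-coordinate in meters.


COP_x = (F1*x1 + F2*x2) / (F1 + F2)
COP_x = (339*0.066 + 325*0.222) / (339 + 325)
Numerator = 94.5240
Denominator = 664
COP_x = 0.1424


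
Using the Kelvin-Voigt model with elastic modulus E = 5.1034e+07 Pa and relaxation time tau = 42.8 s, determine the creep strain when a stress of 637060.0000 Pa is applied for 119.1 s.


epsilon(t) = (sigma/E) * (1 - exp(-t/tau))
sigma/E = 637060.0000 / 5.1034e+07 = 0.0125
exp(-t/tau) = exp(-119.1 / 42.8) = 0.0619
epsilon = 0.0125 * (1 - 0.0619)
epsilon = 0.0117


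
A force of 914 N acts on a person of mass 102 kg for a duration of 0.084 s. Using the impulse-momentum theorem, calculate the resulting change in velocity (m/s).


J = F * dt = 914 * 0.084 = 76.7760 N*s
delta_v = J / m
delta_v = 76.7760 / 102
delta_v = 0.7527


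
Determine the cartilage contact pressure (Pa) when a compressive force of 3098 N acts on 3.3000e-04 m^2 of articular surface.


P = F / A
P = 3098 / 3.3000e-04
P = 9.3879e+06


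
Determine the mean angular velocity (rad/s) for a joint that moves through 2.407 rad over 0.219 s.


omega = delta_theta / delta_t
omega = 2.407 / 0.219
omega = 10.9909


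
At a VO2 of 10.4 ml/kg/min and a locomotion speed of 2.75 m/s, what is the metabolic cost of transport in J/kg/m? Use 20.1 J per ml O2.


Power per kg = VO2 * 20.1 / 60
Power per kg = 10.4 * 20.1 / 60 = 3.4840 W/kg
Cost = power_per_kg / speed
Cost = 3.4840 / 2.75
Cost = 1.2669


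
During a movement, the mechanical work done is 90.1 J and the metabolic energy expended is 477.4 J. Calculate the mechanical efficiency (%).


eta = (W_mech / E_meta) * 100
eta = (90.1 / 477.4) * 100
ratio = 0.1887
eta = 18.8731


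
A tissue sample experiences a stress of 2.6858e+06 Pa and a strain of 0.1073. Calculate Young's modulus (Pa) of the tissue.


E = stress / strain
E = 2.6858e+06 / 0.1073
E = 2.5031e+07


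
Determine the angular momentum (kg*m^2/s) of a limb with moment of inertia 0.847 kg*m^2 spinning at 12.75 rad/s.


L = I * omega
L = 0.847 * 12.75
L = 10.7992


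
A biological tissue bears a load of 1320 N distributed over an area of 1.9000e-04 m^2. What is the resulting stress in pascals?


stress = F / A
stress = 1320 / 1.9000e-04
stress = 6.9474e+06


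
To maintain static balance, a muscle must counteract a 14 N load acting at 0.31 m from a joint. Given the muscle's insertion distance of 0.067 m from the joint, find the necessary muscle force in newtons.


F_muscle = W * d_load / d_muscle
F_muscle = 14 * 0.31 / 0.067
Numerator = 4.3400
F_muscle = 64.7761


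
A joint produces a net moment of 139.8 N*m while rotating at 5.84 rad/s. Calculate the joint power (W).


P = M * omega
P = 139.8 * 5.84
P = 816.4320


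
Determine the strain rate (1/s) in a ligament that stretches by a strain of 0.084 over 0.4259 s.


strain_rate = delta_strain / delta_t
strain_rate = 0.084 / 0.4259
strain_rate = 0.1972
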